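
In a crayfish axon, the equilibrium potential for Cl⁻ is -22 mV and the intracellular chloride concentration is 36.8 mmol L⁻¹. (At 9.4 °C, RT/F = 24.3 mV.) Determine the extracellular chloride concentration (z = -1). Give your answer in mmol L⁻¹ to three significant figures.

Nernst: E = (24.3/-1) · ln([out]/[in]), so ln([out]/[in]) = -22.0 × -1 / 24.3 = 0.9053.
[out]/[in] = e^(0.9053) = 2.473.
[out] = 2.473 × 36.8 = 91 mmol L⁻¹.

91.0 mmol L⁻¹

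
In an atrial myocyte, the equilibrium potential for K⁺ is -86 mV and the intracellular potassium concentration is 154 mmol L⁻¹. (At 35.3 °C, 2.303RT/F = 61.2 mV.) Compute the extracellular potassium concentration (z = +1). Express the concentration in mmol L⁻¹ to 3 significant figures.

Nernst: E = (61.2/1) · log₁₀([out]/[in]), so log₁₀([out]/[in]) = -86.0 × 1 / 61.2 = -1.4052.
[out]/[in] = 10^(-1.4052) = 0.03933.
[out] = 0.03933 × 154 = 6.057 mmol L⁻¹.

6.06 mmol L⁻¹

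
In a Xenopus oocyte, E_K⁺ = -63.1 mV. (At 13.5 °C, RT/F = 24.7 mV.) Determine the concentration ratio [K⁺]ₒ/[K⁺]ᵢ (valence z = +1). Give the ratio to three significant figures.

0.0777

ln([out]/[in]) = E·z/(24.7) = -63.1 × 1 / 24.7 = -2.5547
[out]/[in] = e^(-2.5547) = 0.07772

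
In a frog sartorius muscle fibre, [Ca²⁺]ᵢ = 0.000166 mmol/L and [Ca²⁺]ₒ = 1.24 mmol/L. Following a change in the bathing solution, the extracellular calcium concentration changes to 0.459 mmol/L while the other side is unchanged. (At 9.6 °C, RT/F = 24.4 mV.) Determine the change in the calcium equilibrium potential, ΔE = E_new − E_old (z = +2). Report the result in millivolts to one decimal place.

E_old = (24.4/2)·ln(1.24/0.000166) = 108.81 mV
E_new = (24.4/2)·ln(0.459/0.000166) = 96.68 mV
ΔE = 96.68 − (108.81) = -12.12 mV

-12.1 mV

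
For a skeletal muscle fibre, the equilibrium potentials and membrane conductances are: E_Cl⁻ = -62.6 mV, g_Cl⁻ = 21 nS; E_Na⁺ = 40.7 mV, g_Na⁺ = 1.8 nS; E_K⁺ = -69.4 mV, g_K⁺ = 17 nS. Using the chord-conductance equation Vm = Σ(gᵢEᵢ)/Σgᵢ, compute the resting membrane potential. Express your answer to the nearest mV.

-61 mV

Σ gᵢEᵢ = 21·(-62.6) + 1.8·(40.7) + 17·(-69.4) = -2421.14
Σ gᵢ = 21 + 1.8 + 17 = 39.8
Vm = -2421.14 / 39.8 = -60.83 mV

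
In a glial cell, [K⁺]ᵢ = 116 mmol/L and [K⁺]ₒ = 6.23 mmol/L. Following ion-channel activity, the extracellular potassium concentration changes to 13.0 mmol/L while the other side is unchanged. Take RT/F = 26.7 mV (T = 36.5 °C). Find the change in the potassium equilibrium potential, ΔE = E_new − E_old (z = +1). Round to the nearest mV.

E_old = (26.7/1)·ln(6.23/116) = -78.08 mV
E_new = (26.7/1)·ln(13.0/116) = -58.44 mV
ΔE = -58.44 − (-78.08) = 19.64 mV

20 mV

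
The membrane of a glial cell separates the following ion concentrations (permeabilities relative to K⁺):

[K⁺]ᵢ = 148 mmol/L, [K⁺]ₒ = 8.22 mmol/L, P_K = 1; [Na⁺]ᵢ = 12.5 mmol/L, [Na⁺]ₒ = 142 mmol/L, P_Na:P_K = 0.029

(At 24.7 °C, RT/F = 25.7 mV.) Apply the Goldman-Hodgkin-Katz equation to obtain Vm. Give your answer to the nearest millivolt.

-64 mV

Vm = 25.7 · ln[(Σ P·[cation]ₒ + Σ P·[anion]ᵢ) / (Σ P·[cation]ᵢ + Σ P·[anion]ₒ)]
Numerator = 1×8.22 + 0.029×142 = 12.34
Denominator = 1×148 + 0.029×12.5 = 148.4
Vm = 25.7 · ln(0.083161) = 25.7 × (-2.4870) = -63.92 mV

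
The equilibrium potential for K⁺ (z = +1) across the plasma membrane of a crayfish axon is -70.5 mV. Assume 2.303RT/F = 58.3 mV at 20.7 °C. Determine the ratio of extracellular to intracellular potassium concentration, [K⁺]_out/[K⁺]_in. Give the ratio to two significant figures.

log₁₀([out]/[in]) = E·z/(58.3) = -70.5 × 1 / 58.3 = -1.2093
[out]/[in] = 10^(-1.2093) = 0.06176

0.062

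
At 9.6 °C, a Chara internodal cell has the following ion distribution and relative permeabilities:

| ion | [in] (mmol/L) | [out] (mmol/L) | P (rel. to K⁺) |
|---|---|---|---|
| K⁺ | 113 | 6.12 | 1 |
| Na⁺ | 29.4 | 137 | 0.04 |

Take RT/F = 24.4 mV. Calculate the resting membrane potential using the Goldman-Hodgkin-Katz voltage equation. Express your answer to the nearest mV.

-56 mV

Vm = 24.4 · ln[(Σ P·[cation]ₒ + Σ P·[anion]ᵢ) / (Σ P·[cation]ᵢ + Σ P·[anion]ₒ)]
Numerator = 1×6.12 + 0.04×137 = 11.6
Denominator = 1×113 + 0.04×29.4 = 114.2
Vm = 24.4 · ln(0.1016) = 24.4 × (-2.2867) = -55.80 mV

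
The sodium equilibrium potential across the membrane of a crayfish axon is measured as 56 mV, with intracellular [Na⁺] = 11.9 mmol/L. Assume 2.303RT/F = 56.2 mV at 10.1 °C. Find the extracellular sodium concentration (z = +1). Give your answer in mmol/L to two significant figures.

Nernst: E = (56.2/1) · log₁₀([out]/[in]), so log₁₀([out]/[in]) = 56.0 × 1 / 56.2 = 0.9964.
[out]/[in] = 10^(0.9964) = 9.918.
[out] = 9.918 × 11.9 = 118 mmol/L.

120 mmol/L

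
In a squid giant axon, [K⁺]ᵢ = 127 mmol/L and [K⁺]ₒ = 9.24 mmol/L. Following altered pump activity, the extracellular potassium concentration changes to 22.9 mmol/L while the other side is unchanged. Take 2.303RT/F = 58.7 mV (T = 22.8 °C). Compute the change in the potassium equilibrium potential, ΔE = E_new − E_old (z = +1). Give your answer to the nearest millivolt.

E_old = (58.7/1)·log₁₀(9.24/127) = -66.81 mV
E_new = (58.7/1)·log₁₀(22.9/127) = -43.67 mV
ΔE = -43.67 − (-66.81) = 23.14 mV

23 mV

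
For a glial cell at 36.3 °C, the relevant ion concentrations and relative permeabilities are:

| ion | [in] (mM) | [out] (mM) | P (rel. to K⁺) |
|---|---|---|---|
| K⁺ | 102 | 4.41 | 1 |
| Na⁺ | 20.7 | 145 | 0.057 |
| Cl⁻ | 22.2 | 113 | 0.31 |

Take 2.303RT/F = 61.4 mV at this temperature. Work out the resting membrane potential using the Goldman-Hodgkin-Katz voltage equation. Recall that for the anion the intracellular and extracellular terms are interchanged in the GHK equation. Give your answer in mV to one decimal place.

-52.1 mV

Vm = 61.4 · log₁₀[(Σ P·[cation]ₒ + Σ P·[anion]ᵢ) / (Σ P·[cation]ᵢ + Σ P·[anion]ₒ)]
Numerator = 1×4.41 + 0.057×145 + 0.31×22.2 = 19.56
Denominator = 1×102 + 0.057×20.7 + 0.31×113 = 138.2
Vm = 61.4 · log₁₀(0.1415) = 61.4 × (-0.8492) = -52.14 mV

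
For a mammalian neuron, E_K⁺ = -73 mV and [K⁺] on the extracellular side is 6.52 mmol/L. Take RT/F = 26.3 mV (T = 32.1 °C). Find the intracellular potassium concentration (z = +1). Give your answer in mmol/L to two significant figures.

100 mmol/L

Nernst: E = (26.3/1) · ln([out]/[in]), so ln([out]/[in]) = -73.0 × 1 / 26.3 = -2.7757.
[out]/[in] = e^(-2.7757) = 0.06231.
[in] = 6.52 / 0.06231 = 104.6 mmol/L.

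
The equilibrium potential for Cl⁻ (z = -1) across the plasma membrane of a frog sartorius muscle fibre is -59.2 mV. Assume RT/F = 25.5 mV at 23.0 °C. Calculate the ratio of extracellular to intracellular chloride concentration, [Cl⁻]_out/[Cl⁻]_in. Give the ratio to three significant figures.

10.2

ln([out]/[in]) = E·z/(25.5) = -59.2 × -1 / 25.5 = 2.3216
[out]/[in] = e^(2.3216) = 10.19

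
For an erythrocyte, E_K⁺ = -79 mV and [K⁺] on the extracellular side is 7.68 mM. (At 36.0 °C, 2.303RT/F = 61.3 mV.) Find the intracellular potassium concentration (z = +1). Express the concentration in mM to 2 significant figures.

150 mM

Nernst: E = (61.3/1) · log₁₀([out]/[in]), so log₁₀([out]/[in]) = -79.0 × 1 / 61.3 = -1.2887.
[out]/[in] = 10^(-1.2887) = 0.05143.
[in] = 7.68 / 0.05143 = 149.3 mM.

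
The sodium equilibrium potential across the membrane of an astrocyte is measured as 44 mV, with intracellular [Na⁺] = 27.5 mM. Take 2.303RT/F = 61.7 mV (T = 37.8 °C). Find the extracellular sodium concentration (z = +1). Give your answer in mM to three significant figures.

Nernst: E = (61.7/1) · log₁₀([out]/[in]), so log₁₀([out]/[in]) = 44.0 × 1 / 61.7 = 0.7131.
[out]/[in] = 10^(0.7131) = 5.166.
[out] = 5.166 × 27.5 = 142.1 mM.

142 mM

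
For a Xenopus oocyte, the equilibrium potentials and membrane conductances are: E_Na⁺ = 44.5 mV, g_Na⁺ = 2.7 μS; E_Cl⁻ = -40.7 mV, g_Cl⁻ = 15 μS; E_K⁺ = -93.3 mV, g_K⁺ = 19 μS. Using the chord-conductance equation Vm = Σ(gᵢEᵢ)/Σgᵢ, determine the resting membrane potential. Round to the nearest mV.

Σ gᵢEᵢ = 2.7·(44.5) + 15·(-40.7) + 19·(-93.3) = -2263.05
Σ gᵢ = 2.7 + 15 + 19 = 36.7
Vm = -2263.05 / 36.7 = -61.66 mV

-62 mV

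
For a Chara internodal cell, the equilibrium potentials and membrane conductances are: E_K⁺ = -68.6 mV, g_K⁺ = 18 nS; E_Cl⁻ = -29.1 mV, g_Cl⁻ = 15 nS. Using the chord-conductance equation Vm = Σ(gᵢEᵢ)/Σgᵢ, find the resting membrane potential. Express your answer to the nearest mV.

Σ gᵢEᵢ = 18·(-68.6) + 15·(-29.1) = -1671.30
Σ gᵢ = 18 + 15 = 33
Vm = -1671.30 / 33 = -50.65 mV

-51 mV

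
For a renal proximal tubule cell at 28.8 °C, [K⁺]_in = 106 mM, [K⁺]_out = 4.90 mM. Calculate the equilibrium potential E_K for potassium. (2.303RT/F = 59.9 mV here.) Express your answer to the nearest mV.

-80 mV

E = (59.9/z) · log₁₀([K⁺]_out/[K⁺]_in) with z = +1.
= (59.9/1) · log₁₀(4.90/106) = 59.90 · log₁₀(0.04623)
= 59.90 · (-1.3351) = -79.97 mV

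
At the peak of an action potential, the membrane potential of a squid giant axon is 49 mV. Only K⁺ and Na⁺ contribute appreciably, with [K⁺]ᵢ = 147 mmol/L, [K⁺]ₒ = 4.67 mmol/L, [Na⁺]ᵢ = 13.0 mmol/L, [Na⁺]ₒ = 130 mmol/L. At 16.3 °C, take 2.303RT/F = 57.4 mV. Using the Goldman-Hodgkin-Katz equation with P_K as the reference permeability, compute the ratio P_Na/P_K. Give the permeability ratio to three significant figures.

28.1

Let α = P_Na/P_K. GHK: Vm = 57.4·log₁₀[(Kₒ + α·Naₒ)/(Kᵢ + α·Naᵢ)].
10^(Vm/57.4) = 10^(49.0/57.4) = 7.1393
So 7.1393·(Kᵢ + α·Naᵢ) = Kₒ + α·Naₒ → α = (7.1393·147.0 − 4.67) / (130.0 − 7.1393·13.0)
α = (1049 − 4.67) / (130.0 − 92.81) = 1045/37.19 = 28.1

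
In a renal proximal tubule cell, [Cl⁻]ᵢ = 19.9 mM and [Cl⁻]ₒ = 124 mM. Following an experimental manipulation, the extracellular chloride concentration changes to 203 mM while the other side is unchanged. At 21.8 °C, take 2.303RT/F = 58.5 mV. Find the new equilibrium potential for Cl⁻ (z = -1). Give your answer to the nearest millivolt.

After the shift: [Cl⁻]_out = 203, [Cl⁻]_in = 19.9 mM.
E_new = (58.5/-1)·log₁₀(203/19.9) = -58.50 · (1.0086) = -59.01 mV

-59 mV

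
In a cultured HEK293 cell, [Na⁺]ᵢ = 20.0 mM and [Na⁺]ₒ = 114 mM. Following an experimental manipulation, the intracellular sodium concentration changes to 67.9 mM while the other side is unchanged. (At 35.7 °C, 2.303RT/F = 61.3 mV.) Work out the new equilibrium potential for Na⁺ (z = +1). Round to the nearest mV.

After the shift: [Na⁺]_out = 114, [Na⁺]_in = 67.9 mM.
E_new = (61.3/1)·log₁₀(114/67.9) = 61.30 · (0.2250) = 13.79 mV

14 mV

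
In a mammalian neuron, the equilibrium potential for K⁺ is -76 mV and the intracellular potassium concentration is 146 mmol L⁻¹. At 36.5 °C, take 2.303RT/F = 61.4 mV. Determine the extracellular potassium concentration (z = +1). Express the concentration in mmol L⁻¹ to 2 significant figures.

Nernst: E = (61.4/1) · log₁₀([out]/[in]), so log₁₀([out]/[in]) = -76.0 × 1 / 61.4 = -1.2378.
[out]/[in] = 10^(-1.2378) = 0.05784.
[out] = 0.05784 × 146 = 8.444 mmol L⁻¹.

8.4 mmol L⁻¹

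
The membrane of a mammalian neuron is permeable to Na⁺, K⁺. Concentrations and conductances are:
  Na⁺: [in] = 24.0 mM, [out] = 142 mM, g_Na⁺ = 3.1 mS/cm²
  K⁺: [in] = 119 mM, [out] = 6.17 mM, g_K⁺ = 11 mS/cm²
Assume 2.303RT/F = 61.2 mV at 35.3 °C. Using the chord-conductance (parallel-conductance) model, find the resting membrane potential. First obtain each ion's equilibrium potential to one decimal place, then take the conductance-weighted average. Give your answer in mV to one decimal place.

-51.0 mV

E_Na⁺ = (61.2/1)·log₁₀(142/24.0) = 47.3 mV
E_K⁺ = (61.2/1)·log₁₀(6.17/119) = -78.7 mV
Vm = (Σ gᵢEᵢ)/(Σ gᵢ) = (3.1·47.3 + 11·-78.7) / (3.1 + 11)
= -719.07 / 14.1 = -51.00 mV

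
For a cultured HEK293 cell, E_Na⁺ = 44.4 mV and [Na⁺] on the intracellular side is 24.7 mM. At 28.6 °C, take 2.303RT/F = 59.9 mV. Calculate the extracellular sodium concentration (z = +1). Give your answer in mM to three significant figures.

Nernst: E = (59.9/1) · log₁₀([out]/[in]), so log₁₀([out]/[in]) = 44.4 × 1 / 59.9 = 0.7412.
[out]/[in] = 10^(0.7412) = 5.511.
[out] = 5.511 × 24.7 = 136.1 mM.

136 mM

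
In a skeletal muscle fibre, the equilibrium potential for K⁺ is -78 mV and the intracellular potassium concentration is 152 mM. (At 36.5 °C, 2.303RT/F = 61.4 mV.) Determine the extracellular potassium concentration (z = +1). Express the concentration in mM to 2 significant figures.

8.2 mM

Nernst: E = (61.4/1) · log₁₀([out]/[in]), so log₁₀([out]/[in]) = -78.0 × 1 / 61.4 = -1.2704.
[out]/[in] = 10^(-1.2704) = 0.05366.
[out] = 0.05366 × 152 = 8.156 mM.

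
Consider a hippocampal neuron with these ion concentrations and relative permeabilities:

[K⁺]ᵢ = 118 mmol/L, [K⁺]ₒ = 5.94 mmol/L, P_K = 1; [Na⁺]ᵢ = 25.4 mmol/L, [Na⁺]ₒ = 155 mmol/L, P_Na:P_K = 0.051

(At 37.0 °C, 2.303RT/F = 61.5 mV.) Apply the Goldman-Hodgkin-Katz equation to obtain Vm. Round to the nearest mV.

Vm = 61.5 · log₁₀[(Σ P·[cation]ₒ + Σ P·[anion]ᵢ) / (Σ P·[cation]ᵢ + Σ P·[anion]ₒ)]
Numerator = 1×5.94 + 0.051×155 = 13.84
Denominator = 1×118 + 0.051×25.4 = 119.3
Vm = 61.5 · log₁₀(0.11606) = 61.5 × (-0.9353) = -57.52 mV

-58 mV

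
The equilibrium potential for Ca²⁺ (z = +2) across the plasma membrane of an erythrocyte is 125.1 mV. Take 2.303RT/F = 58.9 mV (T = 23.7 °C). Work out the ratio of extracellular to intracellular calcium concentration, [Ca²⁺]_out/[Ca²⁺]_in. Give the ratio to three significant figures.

17700

log₁₀([out]/[in]) = E·z/(58.9) = 125.1 × 2 / 58.9 = 4.2479
[out]/[in] = 10^(4.2479) = 1.77e+04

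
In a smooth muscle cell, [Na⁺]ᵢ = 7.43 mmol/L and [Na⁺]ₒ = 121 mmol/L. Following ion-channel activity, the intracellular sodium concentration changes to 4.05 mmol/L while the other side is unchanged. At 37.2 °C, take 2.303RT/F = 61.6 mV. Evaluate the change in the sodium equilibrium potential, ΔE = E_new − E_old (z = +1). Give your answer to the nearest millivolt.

E_old = (61.6/1)·log₁₀(121/7.43) = 74.65 mV
E_new = (61.6/1)·log₁₀(121/4.05) = 90.88 mV
ΔE = 90.88 − (74.65) = 16.23 mV

16 mV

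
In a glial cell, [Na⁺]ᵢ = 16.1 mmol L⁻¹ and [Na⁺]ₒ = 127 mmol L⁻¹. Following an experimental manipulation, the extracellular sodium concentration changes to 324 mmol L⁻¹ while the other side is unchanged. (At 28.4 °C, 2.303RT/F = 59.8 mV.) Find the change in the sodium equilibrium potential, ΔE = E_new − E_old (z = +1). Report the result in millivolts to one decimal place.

E_old = (59.8/1)·log₁₀(127/16.1) = 53.64 mV
E_new = (59.8/1)·log₁₀(324/16.1) = 77.96 mV
ΔE = 77.96 − (53.64) = 24.32 mV

24.3 mV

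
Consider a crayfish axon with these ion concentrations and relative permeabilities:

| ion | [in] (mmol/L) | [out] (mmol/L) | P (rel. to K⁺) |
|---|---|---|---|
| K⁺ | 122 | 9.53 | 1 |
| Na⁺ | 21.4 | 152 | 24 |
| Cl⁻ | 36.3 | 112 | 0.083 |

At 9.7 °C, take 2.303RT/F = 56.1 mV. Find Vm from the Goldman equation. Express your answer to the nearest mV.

Vm = 56.1 · log₁₀[(Σ P·[cation]ₒ + Σ P·[anion]ᵢ) / (Σ P·[cation]ᵢ + Σ P·[anion]ₒ)]
Numerator = 1×9.53 + 24×152 + 0.083×36.3 = 3661
Denominator = 1×122 + 24×21.4 + 0.083×112 = 644.9
Vm = 56.1 · log₁₀(5.6762) = 56.1 × (0.7541) = 42.30 mV

42 mV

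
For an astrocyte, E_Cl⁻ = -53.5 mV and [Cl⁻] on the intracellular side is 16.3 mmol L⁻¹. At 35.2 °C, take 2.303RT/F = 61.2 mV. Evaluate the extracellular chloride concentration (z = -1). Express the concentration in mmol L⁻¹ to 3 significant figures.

Nernst: E = (61.2/-1) · log₁₀([out]/[in]), so log₁₀([out]/[in]) = -53.5 × -1 / 61.2 = 0.8742.
[out]/[in] = 10^(0.8742) = 7.485.
[out] = 7.485 × 16.3 = 122 mmol L⁻¹.

122 mmol L⁻¹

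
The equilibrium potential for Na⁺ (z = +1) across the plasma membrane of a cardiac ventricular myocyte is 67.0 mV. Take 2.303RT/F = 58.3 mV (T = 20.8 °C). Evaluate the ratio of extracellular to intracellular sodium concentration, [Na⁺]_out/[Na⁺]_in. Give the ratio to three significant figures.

log₁₀([out]/[in]) = E·z/(58.3) = 67.0 × 1 / 58.3 = 1.1492
[out]/[in] = 10^(1.1492) = 14.1

14.1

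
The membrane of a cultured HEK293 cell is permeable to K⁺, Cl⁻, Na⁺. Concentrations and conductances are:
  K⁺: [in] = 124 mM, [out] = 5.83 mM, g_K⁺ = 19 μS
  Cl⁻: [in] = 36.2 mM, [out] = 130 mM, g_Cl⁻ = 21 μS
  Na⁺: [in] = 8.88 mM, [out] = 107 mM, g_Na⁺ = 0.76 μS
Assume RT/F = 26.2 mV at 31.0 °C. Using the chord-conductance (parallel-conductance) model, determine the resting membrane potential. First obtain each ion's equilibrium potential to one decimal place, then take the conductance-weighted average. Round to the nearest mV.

E_K⁺ = (26.2/1)·ln(5.83/124) = -80.1 mV
E_Cl⁻ = (26.2/-1)·ln(130/36.2) = -33.5 mV
E_Na⁺ = (26.2/1)·ln(107/8.88) = 65.2 mV
Vm = (Σ gᵢEᵢ)/(Σ gᵢ) = (19·-80.1 + 21·-33.5 + 0.76·65.2) / (19 + 21 + 0.76)
= -2175.85 / 40.76 = -53.38 mV

-53 mV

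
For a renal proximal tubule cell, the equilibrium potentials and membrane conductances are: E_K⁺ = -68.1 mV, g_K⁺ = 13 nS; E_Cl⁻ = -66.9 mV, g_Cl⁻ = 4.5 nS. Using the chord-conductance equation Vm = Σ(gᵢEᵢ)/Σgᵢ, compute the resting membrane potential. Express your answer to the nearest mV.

Σ gᵢEᵢ = 13·(-68.1) + 4.5·(-66.9) = -1186.35
Σ gᵢ = 13 + 4.5 = 17.5
Vm = -1186.35 / 17.5 = -67.79 mV

-68 mV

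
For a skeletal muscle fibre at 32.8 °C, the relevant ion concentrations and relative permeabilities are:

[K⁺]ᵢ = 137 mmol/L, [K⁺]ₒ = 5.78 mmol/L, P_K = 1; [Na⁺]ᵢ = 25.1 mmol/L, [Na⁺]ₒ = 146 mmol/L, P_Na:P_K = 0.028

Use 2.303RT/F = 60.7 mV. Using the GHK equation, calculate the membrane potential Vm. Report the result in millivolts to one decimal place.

Vm = 60.7 · log₁₀[(Σ P·[cation]ₒ + Σ P·[anion]ᵢ) / (Σ P·[cation]ᵢ + Σ P·[anion]ₒ)]
Numerator = 1×5.78 + 0.028×146 = 9.868
Denominator = 1×137 + 0.028×25.1 = 137.7
Vm = 60.7 · log₁₀(0.071662) = 60.7 × (-1.1447) = -69.48 mV

-69.5 mV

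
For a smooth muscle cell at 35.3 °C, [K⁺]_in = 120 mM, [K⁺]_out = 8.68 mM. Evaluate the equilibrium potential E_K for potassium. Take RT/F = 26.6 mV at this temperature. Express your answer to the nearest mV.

-70 mV

E = (26.6/z) · ln([K⁺]_out/[K⁺]_in) with z = +1.
= (26.6/1) · ln(8.68/120) = 26.60 · ln(0.07233)
= 26.60 · (-2.6265) = -69.86 mV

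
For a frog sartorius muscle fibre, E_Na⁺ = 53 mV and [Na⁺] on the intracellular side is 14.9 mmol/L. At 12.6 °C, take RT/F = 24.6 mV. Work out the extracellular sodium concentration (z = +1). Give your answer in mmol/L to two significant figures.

Nernst: E = (24.6/1) · ln([out]/[in]), so ln([out]/[in]) = 53.0 × 1 / 24.6 = 2.1545.
[out]/[in] = e^(2.1545) = 8.623.
[out] = 8.623 × 14.9 = 128.5 mmol/L.

130 mmol/L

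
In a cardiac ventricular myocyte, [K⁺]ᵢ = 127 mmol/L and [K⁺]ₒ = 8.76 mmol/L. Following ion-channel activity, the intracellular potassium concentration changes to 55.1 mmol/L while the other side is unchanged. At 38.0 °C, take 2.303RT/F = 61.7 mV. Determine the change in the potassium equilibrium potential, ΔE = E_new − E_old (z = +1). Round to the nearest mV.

E_old = (61.7/1)·log₁₀(8.76/127) = -71.65 mV
E_new = (61.7/1)·log₁₀(8.76/55.1) = -49.28 mV
ΔE = -49.28 − (-71.65) = 22.38 mV

22 mV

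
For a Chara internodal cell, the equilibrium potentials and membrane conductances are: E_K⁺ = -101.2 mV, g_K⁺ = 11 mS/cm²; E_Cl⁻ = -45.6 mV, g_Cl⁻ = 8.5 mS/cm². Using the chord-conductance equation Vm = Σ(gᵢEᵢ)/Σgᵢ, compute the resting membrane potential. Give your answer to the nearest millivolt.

Σ gᵢEᵢ = 11·(-101.2) + 8.5·(-45.6) = -1500.80
Σ gᵢ = 11 + 8.5 = 19.5
Vm = -1500.80 / 19.5 = -76.96 mV

-77 mV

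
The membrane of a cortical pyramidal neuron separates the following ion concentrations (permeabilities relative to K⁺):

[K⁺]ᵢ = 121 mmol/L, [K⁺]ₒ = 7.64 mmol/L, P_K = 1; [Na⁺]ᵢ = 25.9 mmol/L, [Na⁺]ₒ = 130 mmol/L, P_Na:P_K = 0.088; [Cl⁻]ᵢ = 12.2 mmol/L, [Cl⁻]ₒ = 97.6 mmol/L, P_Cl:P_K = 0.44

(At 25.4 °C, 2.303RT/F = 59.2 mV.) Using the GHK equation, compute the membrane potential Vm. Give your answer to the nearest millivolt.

Vm = 59.2 · log₁₀[(Σ P·[cation]ₒ + Σ P·[anion]ᵢ) / (Σ P·[cation]ᵢ + Σ P·[anion]ₒ)]
Numerator = 1×7.64 + 0.088×130 + 0.44×12.2 = 24.45
Denominator = 1×121 + 0.088×25.9 + 0.44×97.6 = 166.2
Vm = 59.2 · log₁₀(0.14708) = 59.2 × (-0.8324) = -49.28 mV

-49 mV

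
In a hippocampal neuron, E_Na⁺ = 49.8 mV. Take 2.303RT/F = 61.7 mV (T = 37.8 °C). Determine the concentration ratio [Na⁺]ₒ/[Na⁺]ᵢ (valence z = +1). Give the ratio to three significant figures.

6.41

log₁₀([out]/[in]) = E·z/(61.7) = 49.8 × 1 / 61.7 = 0.8071
[out]/[in] = 10^(0.8071) = 6.414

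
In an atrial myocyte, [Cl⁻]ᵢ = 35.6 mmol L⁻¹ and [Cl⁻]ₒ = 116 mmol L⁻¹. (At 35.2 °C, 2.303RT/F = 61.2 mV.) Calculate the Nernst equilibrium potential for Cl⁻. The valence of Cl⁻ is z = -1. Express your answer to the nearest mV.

-31 mV

E = (61.2/z) · log₁₀([Cl⁻]_out/[Cl⁻]_in) with z = -1.
For an anion, dividing by z = -1 reverses the sign.
= (61.2/-1) · log₁₀(116/35.6) = -61.20 · log₁₀(3.258)
= -61.20 · (0.5130) = -31.40 mV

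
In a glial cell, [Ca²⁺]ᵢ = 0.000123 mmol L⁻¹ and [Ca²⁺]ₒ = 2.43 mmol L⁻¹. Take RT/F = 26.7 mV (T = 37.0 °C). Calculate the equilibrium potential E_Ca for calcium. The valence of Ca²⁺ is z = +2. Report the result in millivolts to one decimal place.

132.0 mV

E = (26.7/z) · ln([Ca²⁺]_out/[Ca²⁺]_in) with z = +2.
= (26.7/2) · ln(2.43/0.000123) = 13.35 · ln(1.976e+04)
= 13.35 · (9.8912) = 132.05 mV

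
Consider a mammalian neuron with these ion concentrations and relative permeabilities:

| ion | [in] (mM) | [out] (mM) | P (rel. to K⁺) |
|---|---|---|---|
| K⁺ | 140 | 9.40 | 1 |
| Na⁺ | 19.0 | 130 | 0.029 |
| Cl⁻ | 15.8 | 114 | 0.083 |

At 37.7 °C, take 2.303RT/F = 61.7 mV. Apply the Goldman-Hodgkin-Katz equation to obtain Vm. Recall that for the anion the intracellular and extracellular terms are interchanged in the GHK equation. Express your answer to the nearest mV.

Vm = 61.7 · log₁₀[(Σ P·[cation]ₒ + Σ P·[anion]ᵢ) / (Σ P·[cation]ᵢ + Σ P·[anion]ₒ)]
Numerator = 1×9.40 + 0.029×130 + 0.083×15.8 = 14.48
Denominator = 1×140 + 0.029×19.0 + 0.083×114 = 150
Vm = 61.7 · log₁₀(0.096534) = 61.7 × (-1.0153) = -62.65 mV

-63 mV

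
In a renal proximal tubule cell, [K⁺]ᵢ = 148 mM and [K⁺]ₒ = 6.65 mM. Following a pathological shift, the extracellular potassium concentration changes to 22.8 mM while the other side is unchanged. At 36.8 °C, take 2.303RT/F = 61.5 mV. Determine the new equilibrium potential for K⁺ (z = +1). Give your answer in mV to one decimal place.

After the shift: [K⁺]_out = 22.8, [K⁺]_in = 148 mM.
E_new = (61.5/1)·log₁₀(22.8/148) = 61.50 · (-0.8123) = -49.96 mV

-50.0 mV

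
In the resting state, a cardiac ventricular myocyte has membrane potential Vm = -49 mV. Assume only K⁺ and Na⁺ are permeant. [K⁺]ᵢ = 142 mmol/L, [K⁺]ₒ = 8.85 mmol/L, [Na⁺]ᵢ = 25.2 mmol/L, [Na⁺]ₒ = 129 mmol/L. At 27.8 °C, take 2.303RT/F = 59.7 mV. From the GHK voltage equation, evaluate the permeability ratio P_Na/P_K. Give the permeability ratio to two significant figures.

0.10

Let α = P_Na/P_K. GHK: Vm = 59.7·log₁₀[(Kₒ + α·Naₒ)/(Kᵢ + α·Naᵢ)].
10^(Vm/59.7) = 10^(-49.0/59.7) = 0.15109
So 0.15109·(Kᵢ + α·Naᵢ) = Kₒ + α·Naₒ → α = (0.15109·142.0 − 8.85) / (129.0 − 0.15109·25.2)
α = (21.45 − 8.85) / (129.0 − 3.807) = 12.6/125.2 = 0.1007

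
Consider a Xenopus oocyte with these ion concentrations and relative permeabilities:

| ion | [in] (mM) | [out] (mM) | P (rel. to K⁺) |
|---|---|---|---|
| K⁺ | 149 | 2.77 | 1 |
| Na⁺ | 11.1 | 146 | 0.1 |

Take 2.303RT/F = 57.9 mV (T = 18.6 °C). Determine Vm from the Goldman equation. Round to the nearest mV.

Vm = 57.9 · log₁₀[(Σ P·[cation]ₒ + Σ P·[anion]ᵢ) / (Σ P·[cation]ᵢ + Σ P·[anion]ₒ)]
Numerator = 1×2.77 + 0.1×146 = 17.37
Denominator = 1×149 + 0.1×11.1 = 150.1
Vm = 57.9 · log₁₀(0.11572) = 57.9 × (-0.9366) = -54.23 mV

-54 mV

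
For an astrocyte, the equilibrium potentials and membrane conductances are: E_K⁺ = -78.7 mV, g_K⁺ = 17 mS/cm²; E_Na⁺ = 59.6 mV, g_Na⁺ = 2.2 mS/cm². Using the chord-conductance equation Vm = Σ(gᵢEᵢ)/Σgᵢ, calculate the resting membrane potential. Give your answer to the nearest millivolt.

Σ gᵢEᵢ = 17·(-78.7) + 2.2·(59.6) = -1206.78
Σ gᵢ = 17 + 2.2 = 19.2
Vm = -1206.78 / 19.2 = -62.85 mV

-63 mV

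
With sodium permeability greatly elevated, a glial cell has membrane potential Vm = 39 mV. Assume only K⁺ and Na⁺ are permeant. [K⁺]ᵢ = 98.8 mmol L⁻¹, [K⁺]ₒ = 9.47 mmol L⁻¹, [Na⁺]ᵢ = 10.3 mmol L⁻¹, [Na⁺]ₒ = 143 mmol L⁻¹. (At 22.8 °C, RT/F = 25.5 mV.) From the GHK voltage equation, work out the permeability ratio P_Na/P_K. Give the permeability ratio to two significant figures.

Let α = P_Na/P_K. GHK: Vm = 25.5·ln[(Kₒ + α·Naₒ)/(Kᵢ + α·Naᵢ)].
e^(Vm/25.5) = e^(39.0/25.5) = 4.6155
So 4.6155·(Kᵢ + α·Naᵢ) = Kₒ + α·Naₒ → α = (4.6155·98.8 − 9.47) / (143.0 − 4.6155·10.3)
α = (456 − 9.47) / (143.0 − 47.54) = 446.5/95.46 = 4.678

4.7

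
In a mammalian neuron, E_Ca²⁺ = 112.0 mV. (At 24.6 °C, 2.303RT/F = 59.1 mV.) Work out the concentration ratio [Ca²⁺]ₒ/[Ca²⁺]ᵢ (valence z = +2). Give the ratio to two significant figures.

6200

log₁₀([out]/[in]) = E·z/(59.1) = 112.0 × 2 / 59.1 = 3.7902
[out]/[in] = 10^(3.7902) = 6169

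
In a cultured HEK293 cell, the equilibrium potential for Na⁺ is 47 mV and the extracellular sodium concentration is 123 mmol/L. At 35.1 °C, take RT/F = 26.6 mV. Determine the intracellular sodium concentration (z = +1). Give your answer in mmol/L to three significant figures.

Nernst: E = (26.6/1) · ln([out]/[in]), so ln([out]/[in]) = 47.0 × 1 / 26.6 = 1.7669.
[out]/[in] = e^(1.7669) = 5.853.
[in] = 123 / 5.853 = 21.02 mmol/L.

21.0 mmol/L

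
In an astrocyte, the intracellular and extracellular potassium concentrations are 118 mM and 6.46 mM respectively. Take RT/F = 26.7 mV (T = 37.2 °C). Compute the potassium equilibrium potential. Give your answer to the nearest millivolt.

E = (26.7/z) · ln([K⁺]_out/[K⁺]_in) with z = +1.
= (26.7/1) · ln(6.46/118) = 26.70 · ln(0.05475)
= 26.70 · (-2.9051) = -77.56 mV

-78 mV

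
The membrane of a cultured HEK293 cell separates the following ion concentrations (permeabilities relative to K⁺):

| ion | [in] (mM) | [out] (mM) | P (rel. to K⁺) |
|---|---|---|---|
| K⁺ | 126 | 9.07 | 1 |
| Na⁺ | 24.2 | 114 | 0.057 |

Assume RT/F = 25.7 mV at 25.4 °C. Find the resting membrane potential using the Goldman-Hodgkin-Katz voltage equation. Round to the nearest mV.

Vm = 25.7 · ln[(Σ P·[cation]ₒ + Σ P·[anion]ᵢ) / (Σ P·[cation]ᵢ + Σ P·[anion]ₒ)]
Numerator = 1×9.07 + 0.057×114 = 15.57
Denominator = 1×126 + 0.057×24.2 = 127.4
Vm = 25.7 · ln(0.12222) = 25.7 × (-2.1020) = -54.02 mV

-54 mV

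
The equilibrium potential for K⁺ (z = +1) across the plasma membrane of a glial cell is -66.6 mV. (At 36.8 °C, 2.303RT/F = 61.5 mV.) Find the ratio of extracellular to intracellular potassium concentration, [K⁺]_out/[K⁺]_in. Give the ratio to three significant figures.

0.0826

log₁₀([out]/[in]) = E·z/(61.5) = -66.6 × 1 / 61.5 = -1.0829
[out]/[in] = 10^(-1.0829) = 0.08262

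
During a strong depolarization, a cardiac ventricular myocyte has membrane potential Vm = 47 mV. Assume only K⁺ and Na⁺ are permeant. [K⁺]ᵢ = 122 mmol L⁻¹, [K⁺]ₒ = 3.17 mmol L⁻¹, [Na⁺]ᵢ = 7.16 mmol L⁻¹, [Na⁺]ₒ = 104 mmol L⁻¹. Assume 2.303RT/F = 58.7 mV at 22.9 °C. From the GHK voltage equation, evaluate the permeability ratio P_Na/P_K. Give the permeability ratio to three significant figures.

Let α = P_Na/P_K. GHK: Vm = 58.7·log₁₀[(Kₒ + α·Naₒ)/(Kᵢ + α·Naᵢ)].
10^(Vm/58.7) = 10^(47.0/58.7) = 6.3195
So 6.3195·(Kᵢ + α·Naᵢ) = Kₒ + α·Naₒ → α = (6.3195·122.0 − 3.17) / (104.0 − 6.3195·7.16)
α = (771 − 3.17) / (104.0 − 45.25) = 767.8/58.75 = 13.07

13.1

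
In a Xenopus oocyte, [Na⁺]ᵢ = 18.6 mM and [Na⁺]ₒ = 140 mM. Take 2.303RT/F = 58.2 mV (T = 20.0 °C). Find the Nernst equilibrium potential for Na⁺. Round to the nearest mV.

E = (58.2/z) · log₁₀([Na⁺]_out/[Na⁺]_in) with z = +1.
= (58.2/1) · log₁₀(140/18.6) = 58.20 · log₁₀(7.527)
= 58.20 · (0.8766) = 51.02 mV

51 mV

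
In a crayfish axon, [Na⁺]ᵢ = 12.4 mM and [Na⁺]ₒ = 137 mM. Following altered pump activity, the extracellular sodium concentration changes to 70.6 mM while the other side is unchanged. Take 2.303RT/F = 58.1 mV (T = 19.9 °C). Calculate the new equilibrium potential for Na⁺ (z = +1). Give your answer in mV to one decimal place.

After the shift: [Na⁺]_out = 70.6, [Na⁺]_in = 12.4 mM.
E_new = (58.1/1)·log₁₀(70.6/12.4) = 58.10 · (0.7554) = 43.89 mV

43.9 mV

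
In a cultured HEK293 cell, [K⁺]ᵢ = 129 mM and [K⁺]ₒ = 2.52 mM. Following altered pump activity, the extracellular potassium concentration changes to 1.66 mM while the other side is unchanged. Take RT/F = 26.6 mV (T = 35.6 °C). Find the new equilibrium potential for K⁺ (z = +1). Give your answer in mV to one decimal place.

After the shift: [K⁺]_out = 1.66, [K⁺]_in = 129 mM.
E_new = (26.6/1)·ln(1.66/129) = 26.60 · (-4.3530) = -115.79 mV

-115.8 mV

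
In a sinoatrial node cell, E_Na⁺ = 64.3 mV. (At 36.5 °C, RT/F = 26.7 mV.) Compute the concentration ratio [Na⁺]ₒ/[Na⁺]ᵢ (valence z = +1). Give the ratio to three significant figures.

ln([out]/[in]) = E·z/(26.7) = 64.3 × 1 / 26.7 = 2.4082
[out]/[in] = e^(2.4082) = 11.11

11.1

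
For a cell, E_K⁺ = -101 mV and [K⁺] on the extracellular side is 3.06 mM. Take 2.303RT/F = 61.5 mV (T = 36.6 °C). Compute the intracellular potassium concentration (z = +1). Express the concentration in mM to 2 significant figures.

Nernst: E = (61.5/1) · log₁₀([out]/[in]), so log₁₀([out]/[in]) = -101.0 × 1 / 61.5 = -1.6423.
[out]/[in] = 10^(-1.6423) = 0.02279.
[in] = 3.06 / 0.02279 = 134.3 mM.

130 mM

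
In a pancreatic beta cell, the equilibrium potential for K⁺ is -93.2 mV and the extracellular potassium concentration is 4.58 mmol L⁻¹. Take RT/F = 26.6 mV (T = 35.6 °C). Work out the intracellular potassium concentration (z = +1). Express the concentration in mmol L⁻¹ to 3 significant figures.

152 mmol L⁻¹

Nernst: E = (26.6/1) · ln([out]/[in]), so ln([out]/[in]) = -93.2 × 1 / 26.6 = -3.5038.
[out]/[in] = e^(-3.5038) = 0.03008.
[in] = 4.58 / 0.03008 = 152.2 mmol L⁻¹.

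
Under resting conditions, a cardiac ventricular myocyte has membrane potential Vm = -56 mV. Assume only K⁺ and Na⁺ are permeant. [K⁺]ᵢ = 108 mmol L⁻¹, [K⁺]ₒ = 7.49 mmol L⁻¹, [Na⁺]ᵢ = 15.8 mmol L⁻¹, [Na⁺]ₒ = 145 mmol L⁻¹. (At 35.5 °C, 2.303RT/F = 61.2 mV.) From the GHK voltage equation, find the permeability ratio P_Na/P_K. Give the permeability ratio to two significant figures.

0.039

Let α = P_Na/P_K. GHK: Vm = 61.2·log₁₀[(Kₒ + α·Naₒ)/(Kᵢ + α·Naᵢ)].
10^(Vm/61.2) = 10^(-56.0/61.2) = 0.12161
So 0.12161·(Kᵢ + α·Naᵢ) = Kₒ + α·Naₒ → α = (0.12161·108.0 − 7.49) / (145.0 − 0.12161·15.8)
α = (13.13 − 7.49) / (145.0 − 1.921) = 5.644/143.1 = 0.03945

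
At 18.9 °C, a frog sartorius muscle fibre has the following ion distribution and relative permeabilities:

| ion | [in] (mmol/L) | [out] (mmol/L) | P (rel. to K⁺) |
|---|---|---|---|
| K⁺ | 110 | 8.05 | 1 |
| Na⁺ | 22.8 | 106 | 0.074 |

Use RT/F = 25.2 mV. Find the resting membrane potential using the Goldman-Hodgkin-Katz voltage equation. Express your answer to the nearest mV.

Vm = 25.2 · ln[(Σ P·[cation]ₒ + Σ P·[anion]ᵢ) / (Σ P·[cation]ᵢ + Σ P·[anion]ₒ)]
Numerator = 1×8.05 + 0.074×106 = 15.89
Denominator = 1×110 + 0.074×22.8 = 111.7
Vm = 25.2 · ln(0.14231) = 25.2 × (-1.9498) = -49.13 mV

-49 mV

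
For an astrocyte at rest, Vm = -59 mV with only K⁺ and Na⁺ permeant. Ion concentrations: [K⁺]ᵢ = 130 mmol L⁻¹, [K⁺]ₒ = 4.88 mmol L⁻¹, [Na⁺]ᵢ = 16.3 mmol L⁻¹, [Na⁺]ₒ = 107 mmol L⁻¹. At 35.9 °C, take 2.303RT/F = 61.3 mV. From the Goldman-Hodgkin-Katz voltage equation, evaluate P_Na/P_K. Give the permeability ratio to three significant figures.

Let α = P_Na/P_K. GHK: Vm = 61.3·log₁₀[(Kₒ + α·Naₒ)/(Kᵢ + α·Naᵢ)].
10^(Vm/61.3) = 10^(-59.0/61.3) = 0.10902
So 0.10902·(Kᵢ + α·Naᵢ) = Kₒ + α·Naₒ → α = (0.10902·130.0 − 4.88) / (107.0 − 0.10902·16.3)
α = (14.17 − 4.88) / (107.0 − 1.777) = 9.293/105.2 = 0.08832

0.0883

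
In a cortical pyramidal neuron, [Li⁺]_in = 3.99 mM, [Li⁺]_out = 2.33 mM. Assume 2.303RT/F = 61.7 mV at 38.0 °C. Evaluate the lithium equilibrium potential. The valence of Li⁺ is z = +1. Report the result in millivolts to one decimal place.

-14.4 mV

E = (61.7/z) · log₁₀([Li⁺]_out/[Li⁺]_in) with z = +1.
= (61.7/1) · log₁₀(2.33/3.99) = 61.70 · log₁₀(0.584)
= 61.70 · (-0.2336) = -14.41 mV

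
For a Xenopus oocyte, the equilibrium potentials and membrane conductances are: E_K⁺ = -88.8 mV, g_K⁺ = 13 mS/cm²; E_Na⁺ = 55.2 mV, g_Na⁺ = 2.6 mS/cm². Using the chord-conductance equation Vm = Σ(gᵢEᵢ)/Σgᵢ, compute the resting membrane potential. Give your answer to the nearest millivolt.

-65 mV

Σ gᵢEᵢ = 13·(-88.8) + 2.6·(55.2) = -1010.88
Σ gᵢ = 13 + 2.6 = 15.6
Vm = -1010.88 / 15.6 = -64.80 mV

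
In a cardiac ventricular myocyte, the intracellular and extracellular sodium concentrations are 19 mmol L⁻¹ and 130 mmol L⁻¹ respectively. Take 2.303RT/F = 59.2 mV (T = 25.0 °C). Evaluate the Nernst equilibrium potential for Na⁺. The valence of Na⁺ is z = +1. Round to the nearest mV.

49 mV

E = (59.2/z) · log₁₀([Na⁺]_out/[Na⁺]_in) with z = +1.
= (59.2/1) · log₁₀(130/19) = 59.20 · log₁₀(6.842)
= 59.20 · (0.8352) = 49.44 mV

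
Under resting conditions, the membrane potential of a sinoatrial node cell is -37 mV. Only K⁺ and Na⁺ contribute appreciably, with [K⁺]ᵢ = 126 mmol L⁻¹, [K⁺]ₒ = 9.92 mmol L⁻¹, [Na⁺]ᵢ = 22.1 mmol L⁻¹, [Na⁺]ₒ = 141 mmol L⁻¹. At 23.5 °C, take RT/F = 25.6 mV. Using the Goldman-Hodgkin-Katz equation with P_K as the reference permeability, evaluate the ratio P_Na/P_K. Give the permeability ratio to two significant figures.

0.15

Let α = P_Na/P_K. GHK: Vm = 25.6·ln[(Kₒ + α·Naₒ)/(Kᵢ + α·Naᵢ)].
e^(Vm/25.6) = e^(-37.0/25.6) = 0.23567
So 0.23567·(Kᵢ + α·Naᵢ) = Kₒ + α·Naₒ → α = (0.23567·126.0 − 9.92) / (141.0 − 0.23567·22.1)
α = (29.69 − 9.92) / (141.0 − 5.208) = 19.77/135.8 = 0.1456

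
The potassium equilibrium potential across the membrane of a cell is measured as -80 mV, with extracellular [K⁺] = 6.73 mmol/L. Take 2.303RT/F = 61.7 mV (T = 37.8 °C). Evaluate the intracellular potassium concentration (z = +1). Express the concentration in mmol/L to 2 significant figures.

Nernst: E = (61.7/1) · log₁₀([out]/[in]), so log₁₀([out]/[in]) = -80.0 × 1 / 61.7 = -1.2966.
[out]/[in] = 10^(-1.2966) = 0.05051.
[in] = 6.73 / 0.05051 = 133.2 mmol/L.

130 mmol/L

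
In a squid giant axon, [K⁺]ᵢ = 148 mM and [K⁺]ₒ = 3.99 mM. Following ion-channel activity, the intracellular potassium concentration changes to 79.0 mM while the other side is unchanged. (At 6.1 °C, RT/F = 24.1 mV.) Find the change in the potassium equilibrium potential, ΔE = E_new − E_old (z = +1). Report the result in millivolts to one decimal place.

15.1 mV

E_old = (24.1/1)·ln(3.99/148) = -87.08 mV
E_new = (24.1/1)·ln(3.99/79.0) = -71.95 mV
ΔE = -71.95 − (-87.08) = 15.13 mV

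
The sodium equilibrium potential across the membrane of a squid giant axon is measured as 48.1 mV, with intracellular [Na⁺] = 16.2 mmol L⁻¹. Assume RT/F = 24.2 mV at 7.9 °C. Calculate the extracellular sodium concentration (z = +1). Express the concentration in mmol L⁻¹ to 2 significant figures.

Nernst: E = (24.2/1) · ln([out]/[in]), so ln([out]/[in]) = 48.1 × 1 / 24.2 = 1.9876.
[out]/[in] = e^(1.9876) = 7.298.
[out] = 7.298 × 16.2 = 118.2 mmol L⁻¹.

120 mmol L⁻¹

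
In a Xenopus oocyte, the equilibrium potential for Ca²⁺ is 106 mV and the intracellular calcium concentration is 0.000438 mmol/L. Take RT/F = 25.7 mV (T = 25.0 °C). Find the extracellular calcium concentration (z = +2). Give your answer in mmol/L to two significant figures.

1.7 mmol/L

Nernst: E = (25.7/2) · ln([out]/[in]), so ln([out]/[in]) = 106.0 × 2 / 25.7 = 8.2490.
[out]/[in] = e^(8.2490) = 3824.
[out] = 3824 × 0.000438 = 1.675 mmol/L.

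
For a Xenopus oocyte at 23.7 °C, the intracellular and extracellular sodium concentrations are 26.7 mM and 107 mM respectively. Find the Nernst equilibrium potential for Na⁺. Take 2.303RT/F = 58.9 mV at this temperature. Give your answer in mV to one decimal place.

35.5 mV

E = (58.9/z) · log₁₀([Na⁺]_out/[Na⁺]_in) with z = +1.
= (58.9/1) · log₁₀(107/26.7) = 58.90 · log₁₀(4.007)
= 58.90 · (0.6029) = 35.51 mV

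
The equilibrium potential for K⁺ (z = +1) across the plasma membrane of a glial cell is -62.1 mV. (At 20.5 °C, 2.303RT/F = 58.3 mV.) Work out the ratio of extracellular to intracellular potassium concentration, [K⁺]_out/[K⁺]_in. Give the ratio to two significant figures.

log₁₀([out]/[in]) = E·z/(58.3) = -62.1 × 1 / 58.3 = -1.0652
[out]/[in] = 10^(-1.0652) = 0.08606

0.086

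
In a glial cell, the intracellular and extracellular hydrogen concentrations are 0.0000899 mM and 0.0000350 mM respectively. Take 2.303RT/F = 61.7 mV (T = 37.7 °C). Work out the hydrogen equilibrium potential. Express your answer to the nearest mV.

E = (61.7/z) · log₁₀([H⁺]_out/[H⁺]_in) with z = +1.
= (61.7/1) · log₁₀(0.0000350/0.0000899) = 61.70 · log₁₀(0.3893)
= 61.70 · (-0.4097) = -25.28 mV

-25 mV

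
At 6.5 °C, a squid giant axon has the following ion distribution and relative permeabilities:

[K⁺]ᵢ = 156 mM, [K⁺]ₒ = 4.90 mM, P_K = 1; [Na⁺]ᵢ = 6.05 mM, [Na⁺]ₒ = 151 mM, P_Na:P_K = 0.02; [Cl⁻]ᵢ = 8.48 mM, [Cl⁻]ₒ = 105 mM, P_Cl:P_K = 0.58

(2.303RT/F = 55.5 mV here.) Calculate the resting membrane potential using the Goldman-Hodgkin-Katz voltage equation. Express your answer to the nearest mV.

Vm = 55.5 · log₁₀[(Σ P·[cation]ₒ + Σ P·[anion]ᵢ) / (Σ P·[cation]ᵢ + Σ P·[anion]ₒ)]
Numerator = 1×4.90 + 0.02×151 + 0.58×8.48 = 12.84
Denominator = 1×156 + 0.02×6.05 + 0.58×105 = 217
Vm = 55.5 · log₁₀(0.059157) = 55.5 × (-1.2280) = -68.15 mV

-68 mV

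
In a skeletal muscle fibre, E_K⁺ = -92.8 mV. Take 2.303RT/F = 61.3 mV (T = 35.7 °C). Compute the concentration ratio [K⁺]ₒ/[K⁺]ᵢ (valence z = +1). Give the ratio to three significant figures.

0.0306

log₁₀([out]/[in]) = E·z/(61.3) = -92.8 × 1 / 61.3 = -1.5139
[out]/[in] = 10^(-1.5139) = 0.03063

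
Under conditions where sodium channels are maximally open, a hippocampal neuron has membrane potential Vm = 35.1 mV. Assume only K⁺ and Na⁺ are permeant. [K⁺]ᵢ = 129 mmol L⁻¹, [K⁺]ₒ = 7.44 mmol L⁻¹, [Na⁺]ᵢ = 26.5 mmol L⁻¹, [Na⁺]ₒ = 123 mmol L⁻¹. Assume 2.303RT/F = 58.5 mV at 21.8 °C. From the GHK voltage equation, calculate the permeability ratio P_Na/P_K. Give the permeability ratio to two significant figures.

29

Let α = P_Na/P_K. GHK: Vm = 58.5·log₁₀[(Kₒ + α·Naₒ)/(Kᵢ + α·Naᵢ)].
10^(Vm/58.5) = 10^(35.1/58.5) = 3.9811
So 3.9811·(Kᵢ + α·Naᵢ) = Kₒ + α·Naₒ → α = (3.9811·129.0 − 7.44) / (123.0 − 3.9811·26.5)
α = (513.6 − 7.44) / (123.0 − 105.5) = 506.1/17.5 = 28.92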